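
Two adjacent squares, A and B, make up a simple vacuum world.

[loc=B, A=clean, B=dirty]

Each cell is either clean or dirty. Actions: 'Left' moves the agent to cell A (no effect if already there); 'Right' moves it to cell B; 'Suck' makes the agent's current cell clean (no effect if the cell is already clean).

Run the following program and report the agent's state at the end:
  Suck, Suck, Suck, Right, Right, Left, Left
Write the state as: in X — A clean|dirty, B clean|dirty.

Suck (#1): in B — A clean, B clean
Suck (#2): in B — A clean, B clean
Suck (#3): in B — A clean, B clean
Right (#4): in B — A clean, B clean
Right (#5): in B — A clean, B clean
Left (#6): in A — A clean, B clean
Left (#7): in A — A clean, B clean

in A — A clean, B clean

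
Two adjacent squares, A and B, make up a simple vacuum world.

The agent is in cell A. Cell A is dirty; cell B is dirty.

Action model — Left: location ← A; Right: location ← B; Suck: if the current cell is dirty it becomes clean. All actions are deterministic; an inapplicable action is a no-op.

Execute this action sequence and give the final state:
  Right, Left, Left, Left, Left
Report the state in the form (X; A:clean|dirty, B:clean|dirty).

(A; A:dirty, B:dirty)

Right (#1): (B; A:dirty, B:dirty)
Left (#2): (A; A:dirty, B:dirty)
Left (#3): (A; A:dirty, B:dirty)
Left (#4): (A; A:dirty, B:dirty)
Left (#5): (A; A:dirty, B:dirty)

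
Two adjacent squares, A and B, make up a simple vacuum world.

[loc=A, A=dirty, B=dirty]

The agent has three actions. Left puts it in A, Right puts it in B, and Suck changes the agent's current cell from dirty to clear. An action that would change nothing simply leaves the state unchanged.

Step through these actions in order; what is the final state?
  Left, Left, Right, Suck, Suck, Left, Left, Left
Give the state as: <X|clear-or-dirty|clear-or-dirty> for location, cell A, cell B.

step 1/8 (Left): <A|dirty|dirty>
step 2/8 (Left): <A|dirty|dirty>
step 3/8 (Right): <B|dirty|dirty>
step 4/8 (Suck): <B|dirty|clear>
step 5/8 (Suck): <B|dirty|clear>
step 6/8 (Left): <A|dirty|clear>
step 7/8 (Left): <A|dirty|clear>
step 8/8 (Left): <A|dirty|clear>

<A|dirty|clear>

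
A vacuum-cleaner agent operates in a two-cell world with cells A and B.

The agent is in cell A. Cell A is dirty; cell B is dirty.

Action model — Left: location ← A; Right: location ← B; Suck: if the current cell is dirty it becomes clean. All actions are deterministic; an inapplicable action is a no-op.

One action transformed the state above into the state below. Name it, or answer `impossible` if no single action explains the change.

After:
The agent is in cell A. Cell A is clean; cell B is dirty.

try  Left: in A — A dirty, B dirty
try Right: in B — A dirty, B dirty
try  Suck: in A — A clean, B dirty  ← match

Suck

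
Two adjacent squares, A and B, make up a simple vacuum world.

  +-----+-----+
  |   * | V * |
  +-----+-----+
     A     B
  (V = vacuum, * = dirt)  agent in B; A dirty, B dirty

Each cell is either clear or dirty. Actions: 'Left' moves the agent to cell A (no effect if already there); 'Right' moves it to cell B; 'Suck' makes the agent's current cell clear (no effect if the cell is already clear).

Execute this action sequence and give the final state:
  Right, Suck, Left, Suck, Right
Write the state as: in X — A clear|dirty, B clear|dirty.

step 1/5 (Right): in B — A dirty, B dirty
step 2/5 (Suck): in B — A dirty, B clear
step 3/5 (Left): in A — A dirty, B clear
step 4/5 (Suck): in A — A clear, B clear
step 5/5 (Right): in B — A clear, B clear

in B — A clear, B clear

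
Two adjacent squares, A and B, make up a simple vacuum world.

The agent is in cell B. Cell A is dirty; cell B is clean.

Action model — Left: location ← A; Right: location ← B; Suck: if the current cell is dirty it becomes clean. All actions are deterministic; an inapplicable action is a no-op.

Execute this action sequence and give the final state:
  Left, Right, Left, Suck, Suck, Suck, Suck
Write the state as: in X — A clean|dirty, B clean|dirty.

in A — A clean, B clean

step 1/7 (Left): in A — A dirty, B clean
step 2/7 (Right): in B — A dirty, B clean
step 3/7 (Left): in A — A dirty, B clean
step 4/7 (Suck): in A — A clean, B clean
step 5/7 (Suck): in A — A clean, B clean
step 6/7 (Suck): in A — A clean, B clean
step 7/7 (Suck): in A — A clean, B clean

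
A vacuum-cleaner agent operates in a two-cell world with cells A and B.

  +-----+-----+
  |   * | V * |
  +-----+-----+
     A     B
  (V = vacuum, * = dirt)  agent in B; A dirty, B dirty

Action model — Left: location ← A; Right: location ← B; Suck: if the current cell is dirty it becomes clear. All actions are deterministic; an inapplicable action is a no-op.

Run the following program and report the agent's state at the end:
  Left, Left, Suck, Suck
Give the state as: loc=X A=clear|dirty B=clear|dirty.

loc=A A=clear B=dirty

[1] after Left: loc=A A=dirty B=dirty
[2] after Left: loc=A A=dirty B=dirty
[3] after Suck: loc=A A=clear B=dirty
[4] after Suck: loc=A A=clear B=dirty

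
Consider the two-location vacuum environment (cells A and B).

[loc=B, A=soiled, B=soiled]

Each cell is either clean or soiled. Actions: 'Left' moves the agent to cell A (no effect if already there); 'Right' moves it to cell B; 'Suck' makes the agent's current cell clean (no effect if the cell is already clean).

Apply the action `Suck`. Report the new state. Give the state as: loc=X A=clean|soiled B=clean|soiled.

start: loc=B A=soiled B=soiled
step 1/1 (Suck): loc=B A=soiled B=clean

loc=B A=soiled B=clean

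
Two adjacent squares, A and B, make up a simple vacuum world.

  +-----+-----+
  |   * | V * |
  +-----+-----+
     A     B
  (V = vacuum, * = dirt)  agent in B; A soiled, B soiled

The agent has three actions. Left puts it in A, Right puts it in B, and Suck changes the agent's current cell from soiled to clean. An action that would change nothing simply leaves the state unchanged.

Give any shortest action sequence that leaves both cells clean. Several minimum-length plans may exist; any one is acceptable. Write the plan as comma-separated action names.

t=1 Suck ⇒ (B; A:soiled, B:clean)
t=2 Left ⇒ (A; A:soiled, B:clean)
t=3 Suck ⇒ (A; A:clean, B:clean)
min 3: Suck B + move + Suck A

Suck, Left, Suck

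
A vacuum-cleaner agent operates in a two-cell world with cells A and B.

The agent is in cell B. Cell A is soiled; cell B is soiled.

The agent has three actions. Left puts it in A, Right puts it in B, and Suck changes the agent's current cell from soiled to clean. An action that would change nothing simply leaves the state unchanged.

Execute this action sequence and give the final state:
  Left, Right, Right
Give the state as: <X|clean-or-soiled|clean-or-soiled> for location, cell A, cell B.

1) do Left; now <A|soiled|soiled>
2) do Right; now <B|soiled|soiled>
3) do Right; now <B|soiled|soiled>

<B|soiled|soiled>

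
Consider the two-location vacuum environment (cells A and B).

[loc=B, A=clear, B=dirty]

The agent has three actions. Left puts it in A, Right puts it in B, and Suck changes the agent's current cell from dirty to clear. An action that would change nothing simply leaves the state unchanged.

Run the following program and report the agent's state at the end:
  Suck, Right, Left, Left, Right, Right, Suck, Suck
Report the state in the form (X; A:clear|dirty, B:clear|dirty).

Suck (#1): (B; A:clear, B:clear)
Right (#2): (B; A:clear, B:clear)
Left (#3): (A; A:clear, B:clear)
Left (#4): (A; A:clear, B:clear)
Right (#5): (B; A:clear, B:clear)
Right (#6): (B; A:clear, B:clear)
Suck (#7): (B; A:clear, B:clear)
Suck (#8): (B; A:clear, B:clear)

(B; A:clear, B:clear)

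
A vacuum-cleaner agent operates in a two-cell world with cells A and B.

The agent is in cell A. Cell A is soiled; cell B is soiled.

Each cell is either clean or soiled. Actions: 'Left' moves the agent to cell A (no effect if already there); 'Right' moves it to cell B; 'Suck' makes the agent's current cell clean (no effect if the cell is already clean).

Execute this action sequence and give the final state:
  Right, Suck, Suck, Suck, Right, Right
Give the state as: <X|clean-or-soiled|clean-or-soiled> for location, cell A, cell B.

step 1/6 (Right): <B|soiled|soiled>
step 2/6 (Suck): <B|soiled|clean>
step 3/6 (Suck): <B|soiled|clean>
step 4/6 (Suck): <B|soiled|clean>
step 5/6 (Right): <B|soiled|clean>
step 6/6 (Right): <B|soiled|clean>

<B|soiled|clean>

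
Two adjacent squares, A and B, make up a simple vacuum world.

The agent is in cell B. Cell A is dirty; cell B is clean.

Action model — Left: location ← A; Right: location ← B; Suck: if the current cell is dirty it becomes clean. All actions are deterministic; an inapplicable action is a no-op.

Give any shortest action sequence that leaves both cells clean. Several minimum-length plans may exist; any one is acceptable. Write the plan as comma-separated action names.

Left, Suck

1. Left → <A|dirty|clean>
2. Suck → <A|clean|clean>
min 2: go A then Suck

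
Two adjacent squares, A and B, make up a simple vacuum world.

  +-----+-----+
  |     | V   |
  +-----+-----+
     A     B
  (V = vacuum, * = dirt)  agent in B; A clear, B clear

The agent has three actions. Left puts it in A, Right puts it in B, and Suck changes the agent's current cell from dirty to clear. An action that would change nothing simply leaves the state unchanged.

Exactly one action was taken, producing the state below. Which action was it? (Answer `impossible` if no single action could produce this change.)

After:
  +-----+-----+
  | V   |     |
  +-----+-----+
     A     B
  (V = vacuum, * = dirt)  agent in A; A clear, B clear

Left

try  Left: <A|clear|clear>  ← match
try Right: <B|clear|clear>
try  Suck: <B|clear|clear>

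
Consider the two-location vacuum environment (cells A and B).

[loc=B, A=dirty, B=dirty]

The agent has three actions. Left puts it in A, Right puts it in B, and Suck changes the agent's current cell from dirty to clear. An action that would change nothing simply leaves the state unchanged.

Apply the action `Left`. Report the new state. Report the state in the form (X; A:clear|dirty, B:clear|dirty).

(A; A:dirty, B:dirty)

start: (B; A:dirty, B:dirty)
step 1/1 (Left): (A; A:dirty, B:dirty)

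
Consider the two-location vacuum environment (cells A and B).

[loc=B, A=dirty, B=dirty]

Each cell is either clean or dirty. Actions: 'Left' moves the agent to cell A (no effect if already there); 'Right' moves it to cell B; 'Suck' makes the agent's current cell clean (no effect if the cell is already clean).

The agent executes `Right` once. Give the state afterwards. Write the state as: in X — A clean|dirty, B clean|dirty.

start: in B — A dirty, B dirty
[1] after Right: in B — A dirty, B dirty

in B — A dirty, B dirty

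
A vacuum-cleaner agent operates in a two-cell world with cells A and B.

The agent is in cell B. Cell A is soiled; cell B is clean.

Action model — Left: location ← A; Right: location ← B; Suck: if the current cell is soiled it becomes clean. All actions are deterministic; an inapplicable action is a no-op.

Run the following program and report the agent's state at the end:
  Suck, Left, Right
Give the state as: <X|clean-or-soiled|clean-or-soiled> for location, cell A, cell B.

1. Suck → <B|soiled|clean>
2. Left → <A|soiled|clean>
3. Right → <B|soiled|clean>

<B|soiled|clean>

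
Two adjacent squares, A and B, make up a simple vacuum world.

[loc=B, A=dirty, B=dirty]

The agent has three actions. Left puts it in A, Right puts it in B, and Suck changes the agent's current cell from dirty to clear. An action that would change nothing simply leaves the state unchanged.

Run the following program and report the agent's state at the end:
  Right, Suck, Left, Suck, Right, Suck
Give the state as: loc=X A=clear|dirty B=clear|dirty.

t=1 Right ⇒ loc=B A=dirty B=dirty
t=2 Suck ⇒ loc=B A=dirty B=clear
t=3 Left ⇒ loc=A A=dirty B=clear
t=4 Suck ⇒ loc=A A=clear B=clear
t=5 Right ⇒ loc=B A=clear B=clear
t=6 Suck ⇒ loc=B A=clear B=clear

loc=B A=clear B=clear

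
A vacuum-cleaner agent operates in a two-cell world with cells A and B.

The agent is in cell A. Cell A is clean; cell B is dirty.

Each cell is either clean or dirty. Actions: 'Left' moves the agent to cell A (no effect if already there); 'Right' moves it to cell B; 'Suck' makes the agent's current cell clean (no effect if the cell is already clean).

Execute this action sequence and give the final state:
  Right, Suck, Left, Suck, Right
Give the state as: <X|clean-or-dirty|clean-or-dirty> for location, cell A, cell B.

<B|clean|clean>

Right (#1): <B|clean|dirty>
Suck (#2): <B|clean|clean>
Left (#3): <A|clean|clean>
Suck (#4): <A|clean|clean>
Right (#5): <B|clean|clean>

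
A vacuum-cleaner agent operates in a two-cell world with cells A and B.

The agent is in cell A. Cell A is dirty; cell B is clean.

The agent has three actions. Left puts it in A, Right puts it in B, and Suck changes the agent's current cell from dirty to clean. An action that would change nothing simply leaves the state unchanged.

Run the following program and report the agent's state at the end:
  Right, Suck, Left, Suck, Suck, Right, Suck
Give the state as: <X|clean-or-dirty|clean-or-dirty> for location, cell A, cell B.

1. Right → <B|dirty|clean>
2. Suck → <B|dirty|clean>
3. Left → <A|dirty|clean>
4. Suck → <A|clean|clean>
5. Suck → <A|clean|clean>
6. Right → <B|clean|clean>
7. Suck → <B|clean|clean>

<B|clean|clean>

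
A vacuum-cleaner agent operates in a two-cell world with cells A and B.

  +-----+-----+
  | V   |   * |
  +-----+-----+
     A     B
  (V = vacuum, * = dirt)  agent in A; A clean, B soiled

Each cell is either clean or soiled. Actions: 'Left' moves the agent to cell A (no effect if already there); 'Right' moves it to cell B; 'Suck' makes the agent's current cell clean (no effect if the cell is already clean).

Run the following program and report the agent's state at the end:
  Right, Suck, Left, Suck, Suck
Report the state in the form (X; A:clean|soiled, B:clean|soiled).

(A; A:clean, B:clean)

step 1/5 (Right): (B; A:clean, B:soiled)
step 2/5 (Suck): (B; A:clean, B:clean)
step 3/5 (Left): (A; A:clean, B:clean)
step 4/5 (Suck): (A; A:clean, B:clean)
step 5/5 (Suck): (A; A:clean, B:clean)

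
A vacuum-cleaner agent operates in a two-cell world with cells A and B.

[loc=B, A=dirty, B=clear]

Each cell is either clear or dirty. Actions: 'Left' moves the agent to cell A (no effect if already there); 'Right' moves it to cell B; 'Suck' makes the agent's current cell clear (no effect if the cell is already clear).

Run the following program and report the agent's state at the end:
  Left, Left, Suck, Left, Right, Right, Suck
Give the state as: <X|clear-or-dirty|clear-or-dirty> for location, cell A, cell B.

1) do Left; now <A|dirty|clear>
2) do Left; now <A|dirty|clear>
3) do Suck; now <A|clear|clear>
4) do Left; now <A|clear|clear>
5) do Right; now <B|clear|clear>
6) do Right; now <B|clear|clear>
7) do Suck; now <B|clear|clear>

<B|clear|clear>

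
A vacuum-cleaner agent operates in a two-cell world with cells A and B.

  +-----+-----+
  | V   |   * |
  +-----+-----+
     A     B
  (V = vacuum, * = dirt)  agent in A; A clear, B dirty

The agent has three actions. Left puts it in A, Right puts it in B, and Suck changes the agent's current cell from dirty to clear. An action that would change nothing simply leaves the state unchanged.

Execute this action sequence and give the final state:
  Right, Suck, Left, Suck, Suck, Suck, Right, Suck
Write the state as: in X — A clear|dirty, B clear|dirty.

t=1 Right ⇒ in B — A clear, B dirty
t=2 Suck ⇒ in B — A clear, B clear
t=3 Left ⇒ in A — A clear, B clear
t=4 Suck ⇒ in A — A clear, B clear
t=5 Suck ⇒ in A — A clear, B clear
t=6 Suck ⇒ in A — A clear, B clear
t=7 Right ⇒ in B — A clear, B clear
t=8 Suck ⇒ in B — A clear, B clear

in B — A clear, B clear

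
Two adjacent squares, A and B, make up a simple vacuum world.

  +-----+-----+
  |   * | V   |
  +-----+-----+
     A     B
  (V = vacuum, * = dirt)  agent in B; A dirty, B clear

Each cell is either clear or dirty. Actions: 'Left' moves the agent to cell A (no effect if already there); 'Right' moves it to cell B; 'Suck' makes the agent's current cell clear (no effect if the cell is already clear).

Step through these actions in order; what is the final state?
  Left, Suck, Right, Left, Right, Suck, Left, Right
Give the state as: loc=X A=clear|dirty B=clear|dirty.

loc=B A=clear B=clear

t=1 Left ⇒ loc=A A=dirty B=clear
t=2 Suck ⇒ loc=A A=clear B=clear
t=3 Right ⇒ loc=B A=clear B=clear
t=4 Left ⇒ loc=A A=clear B=clear
t=5 Right ⇒ loc=B A=clear B=clear
t=6 Suck ⇒ loc=B A=clear B=clear
t=7 Left ⇒ loc=A A=clear B=clear
t=8 Right ⇒ loc=B A=clear B=clear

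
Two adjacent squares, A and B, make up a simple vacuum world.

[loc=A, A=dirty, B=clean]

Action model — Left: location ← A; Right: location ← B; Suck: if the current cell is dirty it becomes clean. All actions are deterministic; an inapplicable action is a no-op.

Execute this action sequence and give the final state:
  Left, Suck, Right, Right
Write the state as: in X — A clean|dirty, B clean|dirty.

in B — A clean, B clean

t=1 Left ⇒ in A — A dirty, B clean
t=2 Suck ⇒ in A — A clean, B clean
t=3 Right ⇒ in B — A clean, B clean
t=4 Right ⇒ in B — A clean, B clean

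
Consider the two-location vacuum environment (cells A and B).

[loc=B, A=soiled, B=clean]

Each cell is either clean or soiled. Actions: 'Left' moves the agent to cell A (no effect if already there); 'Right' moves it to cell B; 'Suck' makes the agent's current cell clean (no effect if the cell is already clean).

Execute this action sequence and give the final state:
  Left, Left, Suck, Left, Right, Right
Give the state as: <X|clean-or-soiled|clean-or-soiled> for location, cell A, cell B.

<B|clean|clean>

1) do Left; now <A|soiled|clean>
2) do Left; now <A|soiled|clean>
3) do Suck; now <A|clean|clean>
4) do Left; now <A|clean|clean>
5) do Right; now <B|clean|clean>
6) do Right; now <B|clean|clean>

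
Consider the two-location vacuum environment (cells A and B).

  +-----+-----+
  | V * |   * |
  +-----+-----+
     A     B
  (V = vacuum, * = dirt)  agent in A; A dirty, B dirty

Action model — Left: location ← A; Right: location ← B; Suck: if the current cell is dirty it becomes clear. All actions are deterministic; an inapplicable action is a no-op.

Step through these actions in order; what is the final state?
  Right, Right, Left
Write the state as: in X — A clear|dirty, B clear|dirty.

1) do Right; now in B — A dirty, B dirty
2) do Right; now in B — A dirty, B dirty
3) do Left; now in A — A dirty, B dirty

in A — A dirty, B dirty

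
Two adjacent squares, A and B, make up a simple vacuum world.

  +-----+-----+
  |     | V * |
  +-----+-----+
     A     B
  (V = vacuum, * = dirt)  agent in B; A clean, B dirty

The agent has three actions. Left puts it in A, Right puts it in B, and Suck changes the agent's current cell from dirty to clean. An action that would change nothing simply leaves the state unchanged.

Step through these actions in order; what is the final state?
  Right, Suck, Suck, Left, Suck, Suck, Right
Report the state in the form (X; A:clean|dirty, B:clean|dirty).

(B; A:clean, B:clean)

Right (#1): (B; A:clean, B:dirty)
Suck (#2): (B; A:clean, B:clean)
Suck (#3): (B; A:clean, B:clean)
Left (#4): (A; A:clean, B:clean)
Suck (#5): (A; A:clean, B:clean)
Suck (#6): (A; A:clean, B:clean)
Right (#7): (B; A:clean, B:clean)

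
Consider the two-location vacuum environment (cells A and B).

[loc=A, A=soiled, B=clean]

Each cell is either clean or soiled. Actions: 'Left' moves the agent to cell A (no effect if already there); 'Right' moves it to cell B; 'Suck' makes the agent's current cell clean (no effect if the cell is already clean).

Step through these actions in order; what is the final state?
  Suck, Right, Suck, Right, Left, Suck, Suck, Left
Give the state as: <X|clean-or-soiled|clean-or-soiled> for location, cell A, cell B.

t=1 Suck ⇒ <A|clean|clean>
t=2 Right ⇒ <B|clean|clean>
t=3 Suck ⇒ <B|clean|clean>
t=4 Right ⇒ <B|clean|clean>
t=5 Left ⇒ <A|clean|clean>
t=6 Suck ⇒ <A|clean|clean>
t=7 Suck ⇒ <A|clean|clean>
t=8 Left ⇒ <A|clean|clean>

<A|clean|clean>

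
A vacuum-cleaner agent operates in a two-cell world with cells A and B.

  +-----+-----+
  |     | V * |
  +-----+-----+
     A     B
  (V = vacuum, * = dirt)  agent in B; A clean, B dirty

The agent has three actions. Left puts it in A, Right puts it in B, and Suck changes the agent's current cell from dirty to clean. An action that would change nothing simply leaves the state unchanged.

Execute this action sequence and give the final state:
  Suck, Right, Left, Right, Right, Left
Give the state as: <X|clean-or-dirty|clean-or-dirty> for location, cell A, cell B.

<A|clean|clean>

step 1/6 (Suck): <B|clean|clean>
step 2/6 (Right): <B|clean|clean>
step 3/6 (Left): <A|clean|clean>
step 4/6 (Right): <B|clean|clean>
step 5/6 (Right): <B|clean|clean>
step 6/6 (Left): <A|clean|clean>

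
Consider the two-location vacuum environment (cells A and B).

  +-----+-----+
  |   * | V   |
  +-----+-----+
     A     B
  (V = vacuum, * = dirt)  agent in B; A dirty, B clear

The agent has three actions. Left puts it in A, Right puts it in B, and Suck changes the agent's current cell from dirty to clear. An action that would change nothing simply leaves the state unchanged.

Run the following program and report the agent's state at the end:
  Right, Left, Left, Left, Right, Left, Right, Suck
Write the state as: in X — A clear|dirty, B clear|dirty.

in B — A dirty, B clear

step 1/8 (Right): in B — A dirty, B clear
step 2/8 (Left): in A — A dirty, B clear
step 3/8 (Left): in A — A dirty, B clear
step 4/8 (Left): in A — A dirty, B clear
step 5/8 (Right): in B — A dirty, B clear
step 6/8 (Left): in A — A dirty, B clear
step 7/8 (Right): in B — A dirty, B clear
step 8/8 (Suck): in B — A dirty, B clear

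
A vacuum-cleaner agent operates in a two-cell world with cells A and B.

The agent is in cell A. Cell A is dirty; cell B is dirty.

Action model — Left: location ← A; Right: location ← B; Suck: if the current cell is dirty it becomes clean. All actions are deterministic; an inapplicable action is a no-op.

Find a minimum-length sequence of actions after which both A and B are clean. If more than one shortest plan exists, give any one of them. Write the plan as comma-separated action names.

Suck, Right, Suck

[1] after Suck: loc=A A=clean B=dirty
[2] after Right: loc=B A=clean B=dirty
[3] after Suck: loc=B A=clean B=clean
min 3: Suck A + move + Suck B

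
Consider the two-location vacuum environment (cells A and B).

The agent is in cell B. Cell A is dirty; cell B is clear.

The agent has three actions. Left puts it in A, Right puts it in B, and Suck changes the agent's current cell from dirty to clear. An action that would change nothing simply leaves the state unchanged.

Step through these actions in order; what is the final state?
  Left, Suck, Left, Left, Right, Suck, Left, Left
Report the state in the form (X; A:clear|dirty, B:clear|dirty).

(A; A:clear, B:clear)

Left (#1): (A; A:dirty, B:clear)
Suck (#2): (A; A:clear, B:clear)
Left (#3): (A; A:clear, B:clear)
Left (#4): (A; A:clear, B:clear)
Right (#5): (B; A:clear, B:clear)
Suck (#6): (B; A:clear, B:clear)
Left (#7): (A; A:clear, B:clear)
Left (#8): (A; A:clear, B:clear)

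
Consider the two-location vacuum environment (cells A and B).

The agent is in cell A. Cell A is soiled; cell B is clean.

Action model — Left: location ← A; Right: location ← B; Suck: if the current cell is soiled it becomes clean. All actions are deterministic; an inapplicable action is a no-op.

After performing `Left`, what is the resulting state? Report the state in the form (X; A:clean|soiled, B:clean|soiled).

start: (A; A:soiled, B:clean)
1) do Left; now (A; A:soiled, B:clean)

(A; A:soiled, B:clean)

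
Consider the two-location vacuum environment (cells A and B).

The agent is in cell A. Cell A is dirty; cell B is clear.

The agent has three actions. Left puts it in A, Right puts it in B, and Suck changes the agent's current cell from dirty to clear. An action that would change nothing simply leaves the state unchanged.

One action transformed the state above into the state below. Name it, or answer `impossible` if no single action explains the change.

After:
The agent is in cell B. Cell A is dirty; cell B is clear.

Right

try  Left: <A|dirty|clear>
try Right: <B|dirty|clear>  ← match
try  Suck: <A|clear|clear>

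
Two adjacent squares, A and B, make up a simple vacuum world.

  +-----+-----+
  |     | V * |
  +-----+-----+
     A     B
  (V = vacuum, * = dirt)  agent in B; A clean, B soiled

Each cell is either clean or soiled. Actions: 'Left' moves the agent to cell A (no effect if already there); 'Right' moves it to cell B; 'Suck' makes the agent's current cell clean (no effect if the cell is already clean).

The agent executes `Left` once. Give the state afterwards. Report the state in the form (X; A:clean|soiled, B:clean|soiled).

(A; A:clean, B:soiled)

start: (B; A:clean, B:soiled)
Left (#1): (A; A:clean, B:soiled)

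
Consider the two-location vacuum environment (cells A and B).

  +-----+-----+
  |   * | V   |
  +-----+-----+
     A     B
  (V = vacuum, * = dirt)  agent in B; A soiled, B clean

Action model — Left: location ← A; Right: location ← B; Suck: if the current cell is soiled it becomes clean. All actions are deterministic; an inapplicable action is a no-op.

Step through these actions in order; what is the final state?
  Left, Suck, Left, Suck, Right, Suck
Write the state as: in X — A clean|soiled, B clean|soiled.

in B — A clean, B clean

1. Left → in A — A soiled, B clean
2. Suck → in A — A clean, B clean
3. Left → in A — A clean, B clean
4. Suck → in A — A clean, B clean
5. Right → in B — A clean, B clean
6. Suck → in B — A clean, B clean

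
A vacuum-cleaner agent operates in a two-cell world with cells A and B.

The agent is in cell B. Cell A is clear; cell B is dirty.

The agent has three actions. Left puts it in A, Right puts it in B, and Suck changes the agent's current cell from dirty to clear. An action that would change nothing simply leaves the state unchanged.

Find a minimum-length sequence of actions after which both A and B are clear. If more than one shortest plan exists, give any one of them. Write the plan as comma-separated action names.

1) do Suck; now in B — A clear, B clear
min 1: B is dirty, one Suck

Suck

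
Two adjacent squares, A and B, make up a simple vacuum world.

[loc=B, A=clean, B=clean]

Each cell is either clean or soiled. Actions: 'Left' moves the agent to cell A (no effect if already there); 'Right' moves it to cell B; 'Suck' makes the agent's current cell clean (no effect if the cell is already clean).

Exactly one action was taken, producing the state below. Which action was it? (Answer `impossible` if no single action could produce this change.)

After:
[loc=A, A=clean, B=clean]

Left

try  Left: loc=A A=clean B=clean  ← match
try Right: loc=B A=clean B=clean
try  Suck: loc=B A=clean B=clean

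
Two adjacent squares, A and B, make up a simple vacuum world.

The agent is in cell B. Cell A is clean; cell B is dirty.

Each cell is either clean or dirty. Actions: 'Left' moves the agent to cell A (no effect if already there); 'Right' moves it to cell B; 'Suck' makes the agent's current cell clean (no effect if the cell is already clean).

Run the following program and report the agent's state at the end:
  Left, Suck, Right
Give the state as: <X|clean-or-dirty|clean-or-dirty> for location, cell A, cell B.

1) do Left; now <A|clean|dirty>
2) do Suck; now <A|clean|dirty>
3) do Right; now <B|clean|dirty>

<B|clean|dirty>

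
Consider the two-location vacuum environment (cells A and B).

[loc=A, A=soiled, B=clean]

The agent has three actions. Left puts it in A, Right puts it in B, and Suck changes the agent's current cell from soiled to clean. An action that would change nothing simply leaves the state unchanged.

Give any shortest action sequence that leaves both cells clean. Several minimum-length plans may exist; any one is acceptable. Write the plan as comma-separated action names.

Suck

Suck (#1): loc=A A=clean B=clean
min 1: A is soiled, one Suck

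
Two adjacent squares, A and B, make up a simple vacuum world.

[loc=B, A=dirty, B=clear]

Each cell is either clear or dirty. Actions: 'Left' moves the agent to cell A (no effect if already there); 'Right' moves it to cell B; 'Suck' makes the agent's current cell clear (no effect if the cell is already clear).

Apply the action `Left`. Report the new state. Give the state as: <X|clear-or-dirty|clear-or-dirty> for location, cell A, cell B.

start: <B|dirty|clear>
1) do Left; now <A|dirty|clear>

<A|dirty|clear>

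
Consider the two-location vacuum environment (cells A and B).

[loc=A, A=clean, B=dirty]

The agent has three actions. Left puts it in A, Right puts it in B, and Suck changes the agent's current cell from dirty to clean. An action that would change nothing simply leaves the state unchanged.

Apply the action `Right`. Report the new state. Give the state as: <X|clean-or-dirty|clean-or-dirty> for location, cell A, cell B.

<B|clean|dirty>

start: <A|clean|dirty>
Right (#1): <B|clean|dirty>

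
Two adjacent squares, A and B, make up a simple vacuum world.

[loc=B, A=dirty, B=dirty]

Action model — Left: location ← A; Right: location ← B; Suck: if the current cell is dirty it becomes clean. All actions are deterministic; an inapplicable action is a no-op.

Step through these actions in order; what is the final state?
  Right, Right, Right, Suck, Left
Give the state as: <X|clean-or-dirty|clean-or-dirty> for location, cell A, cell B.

1. Right → <B|dirty|dirty>
2. Right → <B|dirty|dirty>
3. Right → <B|dirty|dirty>
4. Suck → <B|dirty|clean>
5. Left → <A|dirty|clean>

<A|dirty|clean>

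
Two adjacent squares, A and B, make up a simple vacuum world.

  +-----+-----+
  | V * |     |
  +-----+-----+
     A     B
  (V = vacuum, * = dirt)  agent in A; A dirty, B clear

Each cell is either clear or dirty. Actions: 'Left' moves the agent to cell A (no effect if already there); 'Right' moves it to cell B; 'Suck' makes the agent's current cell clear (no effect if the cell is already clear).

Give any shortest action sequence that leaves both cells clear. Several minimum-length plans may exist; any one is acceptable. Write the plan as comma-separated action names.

Suck

[1] after Suck: <A|clear|clear>
min 1: A is dirty, one Suck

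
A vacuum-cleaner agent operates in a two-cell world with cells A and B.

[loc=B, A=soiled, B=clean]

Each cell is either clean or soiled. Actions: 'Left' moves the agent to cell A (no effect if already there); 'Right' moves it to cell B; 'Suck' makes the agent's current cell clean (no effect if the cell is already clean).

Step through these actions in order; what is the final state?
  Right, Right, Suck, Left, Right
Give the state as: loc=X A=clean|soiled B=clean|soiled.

loc=B A=soiled B=clean

t=1 Right ⇒ loc=B A=soiled B=clean
t=2 Right ⇒ loc=B A=soiled B=clean
t=3 Suck ⇒ loc=B A=soiled B=clean
t=4 Left ⇒ loc=A A=soiled B=clean
t=5 Right ⇒ loc=B A=soiled B=clean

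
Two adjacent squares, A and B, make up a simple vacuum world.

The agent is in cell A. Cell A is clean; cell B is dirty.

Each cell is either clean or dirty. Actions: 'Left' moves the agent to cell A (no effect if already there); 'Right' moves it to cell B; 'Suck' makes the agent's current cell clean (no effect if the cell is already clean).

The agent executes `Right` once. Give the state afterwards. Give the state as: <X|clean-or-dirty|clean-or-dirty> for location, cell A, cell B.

<B|clean|dirty>

start: <A|clean|dirty>
1. Right → <B|clean|dirty>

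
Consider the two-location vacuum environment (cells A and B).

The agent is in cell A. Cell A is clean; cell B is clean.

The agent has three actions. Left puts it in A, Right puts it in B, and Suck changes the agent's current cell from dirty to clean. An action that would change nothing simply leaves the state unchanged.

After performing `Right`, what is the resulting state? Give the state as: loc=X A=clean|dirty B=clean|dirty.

loc=B A=clean B=clean

start: loc=A A=clean B=clean
1. Right → loc=B A=clean B=clean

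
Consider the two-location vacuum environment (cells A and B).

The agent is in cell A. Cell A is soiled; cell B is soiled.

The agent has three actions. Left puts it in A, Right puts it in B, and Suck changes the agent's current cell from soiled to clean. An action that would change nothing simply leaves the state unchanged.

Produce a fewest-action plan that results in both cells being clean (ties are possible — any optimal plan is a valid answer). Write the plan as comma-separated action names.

1. Suck → (A; A:clean, B:soiled)
2. Right → (B; A:clean, B:soiled)
3. Suck → (B; A:clean, B:clean)
min 3: Suck A + move + Suck B

Suck, Right, Suck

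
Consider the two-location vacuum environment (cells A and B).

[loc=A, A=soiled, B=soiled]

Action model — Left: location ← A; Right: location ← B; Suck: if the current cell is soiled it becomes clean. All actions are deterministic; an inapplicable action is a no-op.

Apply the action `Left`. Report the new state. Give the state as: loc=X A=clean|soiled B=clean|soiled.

start: loc=A A=soiled B=soiled
1) do Left; now loc=A A=soiled B=soiled

loc=A A=soiled B=soiled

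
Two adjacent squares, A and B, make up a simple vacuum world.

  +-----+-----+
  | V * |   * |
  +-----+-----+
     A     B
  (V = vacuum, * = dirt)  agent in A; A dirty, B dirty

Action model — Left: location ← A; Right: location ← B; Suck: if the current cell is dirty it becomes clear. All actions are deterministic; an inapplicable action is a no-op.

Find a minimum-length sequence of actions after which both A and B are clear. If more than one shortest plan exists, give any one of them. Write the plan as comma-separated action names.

Suck, Right, Suck

t=1 Suck ⇒ (A; A:clear, B:dirty)
t=2 Right ⇒ (B; A:clear, B:dirty)
t=3 Suck ⇒ (B; A:clear, B:clear)
min 3: Suck A + move + Suck B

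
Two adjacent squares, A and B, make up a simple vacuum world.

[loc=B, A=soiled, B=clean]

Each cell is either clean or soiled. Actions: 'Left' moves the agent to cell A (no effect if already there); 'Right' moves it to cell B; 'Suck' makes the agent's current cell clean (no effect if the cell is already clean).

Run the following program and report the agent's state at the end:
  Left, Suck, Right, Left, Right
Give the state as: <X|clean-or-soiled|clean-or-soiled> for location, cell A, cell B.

<B|clean|clean>

1. Left → <A|soiled|clean>
2. Suck → <A|clean|clean>
3. Right → <B|clean|clean>
4. Left → <A|clean|clean>
5. Right → <B|clean|clean>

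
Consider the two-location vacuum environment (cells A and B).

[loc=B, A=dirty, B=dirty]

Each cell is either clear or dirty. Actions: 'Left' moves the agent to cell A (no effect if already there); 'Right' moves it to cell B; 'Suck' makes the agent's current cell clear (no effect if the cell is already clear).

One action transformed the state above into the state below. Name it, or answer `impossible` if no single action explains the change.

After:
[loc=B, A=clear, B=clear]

try  Left: in A — A dirty, B dirty
try Right: in B — A dirty, B dirty
try  Suck: in B — A dirty, B clear
no single action produces the after-state

impossible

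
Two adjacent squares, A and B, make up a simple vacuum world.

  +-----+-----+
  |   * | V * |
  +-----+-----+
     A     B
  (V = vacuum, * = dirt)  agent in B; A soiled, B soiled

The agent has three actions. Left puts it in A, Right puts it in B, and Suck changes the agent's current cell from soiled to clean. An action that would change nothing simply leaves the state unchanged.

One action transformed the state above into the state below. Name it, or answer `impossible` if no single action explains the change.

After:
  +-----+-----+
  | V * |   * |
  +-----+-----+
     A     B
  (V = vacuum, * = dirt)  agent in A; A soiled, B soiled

Left

try  Left: loc=A A=soiled B=soiled  ← match
try Right: loc=B A=soiled B=soiled
try  Suck: loc=B A=soiled B=clean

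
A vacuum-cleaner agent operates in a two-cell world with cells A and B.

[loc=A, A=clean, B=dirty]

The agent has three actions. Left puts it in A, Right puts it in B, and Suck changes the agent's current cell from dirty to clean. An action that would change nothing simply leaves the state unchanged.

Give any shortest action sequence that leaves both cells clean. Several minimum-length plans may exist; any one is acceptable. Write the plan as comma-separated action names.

[1] after Right: loc=B A=clean B=dirty
[2] after Suck: loc=B A=clean B=clean
min 2: go B then Suck

Right, Suck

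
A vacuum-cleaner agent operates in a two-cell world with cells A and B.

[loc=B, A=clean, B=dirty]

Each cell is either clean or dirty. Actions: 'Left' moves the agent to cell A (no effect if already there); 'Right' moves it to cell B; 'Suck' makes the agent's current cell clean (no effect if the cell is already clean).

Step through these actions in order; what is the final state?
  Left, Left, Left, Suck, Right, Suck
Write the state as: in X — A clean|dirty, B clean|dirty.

1. Left → in A — A clean, B dirty
2. Left → in A — A clean, B dirty
3. Left → in A — A clean, B dirty
4. Suck → in A — A clean, B dirty
5. Right → in B — A clean, B dirty
6. Suck → in B — A clean, B clean

in B — A clean, B clean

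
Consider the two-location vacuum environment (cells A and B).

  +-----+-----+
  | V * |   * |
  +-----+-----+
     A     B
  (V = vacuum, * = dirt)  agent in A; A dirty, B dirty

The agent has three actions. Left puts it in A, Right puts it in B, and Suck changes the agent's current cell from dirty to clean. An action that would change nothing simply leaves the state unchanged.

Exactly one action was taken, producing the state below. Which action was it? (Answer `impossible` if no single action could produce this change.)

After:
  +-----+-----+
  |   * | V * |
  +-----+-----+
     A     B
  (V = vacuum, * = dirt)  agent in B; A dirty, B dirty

try  Left: (A; A:dirty, B:dirty)
try Right: (B; A:dirty, B:dirty)  ← match
try  Suck: (A; A:clean, B:dirty)

Right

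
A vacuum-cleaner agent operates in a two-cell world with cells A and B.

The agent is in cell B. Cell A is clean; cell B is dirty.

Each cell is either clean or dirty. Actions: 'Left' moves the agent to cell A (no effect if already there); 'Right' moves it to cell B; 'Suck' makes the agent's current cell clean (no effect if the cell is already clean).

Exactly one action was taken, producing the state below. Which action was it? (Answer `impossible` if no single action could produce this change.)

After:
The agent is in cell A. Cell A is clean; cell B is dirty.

Left

try  Left: (A; A:clean, B:dirty)  ← match
try Right: (B; A:clean, B:dirty)
try  Suck: (B; A:clean, B:clean)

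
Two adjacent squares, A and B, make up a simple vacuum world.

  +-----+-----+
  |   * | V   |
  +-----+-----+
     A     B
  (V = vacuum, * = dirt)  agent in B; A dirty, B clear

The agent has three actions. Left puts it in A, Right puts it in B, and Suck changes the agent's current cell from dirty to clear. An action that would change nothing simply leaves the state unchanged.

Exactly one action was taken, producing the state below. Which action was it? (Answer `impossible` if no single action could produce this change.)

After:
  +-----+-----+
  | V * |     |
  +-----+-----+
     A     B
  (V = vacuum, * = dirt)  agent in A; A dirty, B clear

Left

try  Left: <A|dirty|clear>  ← match
try Right: <B|dirty|clear>
try  Suck: <B|dirty|clear>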